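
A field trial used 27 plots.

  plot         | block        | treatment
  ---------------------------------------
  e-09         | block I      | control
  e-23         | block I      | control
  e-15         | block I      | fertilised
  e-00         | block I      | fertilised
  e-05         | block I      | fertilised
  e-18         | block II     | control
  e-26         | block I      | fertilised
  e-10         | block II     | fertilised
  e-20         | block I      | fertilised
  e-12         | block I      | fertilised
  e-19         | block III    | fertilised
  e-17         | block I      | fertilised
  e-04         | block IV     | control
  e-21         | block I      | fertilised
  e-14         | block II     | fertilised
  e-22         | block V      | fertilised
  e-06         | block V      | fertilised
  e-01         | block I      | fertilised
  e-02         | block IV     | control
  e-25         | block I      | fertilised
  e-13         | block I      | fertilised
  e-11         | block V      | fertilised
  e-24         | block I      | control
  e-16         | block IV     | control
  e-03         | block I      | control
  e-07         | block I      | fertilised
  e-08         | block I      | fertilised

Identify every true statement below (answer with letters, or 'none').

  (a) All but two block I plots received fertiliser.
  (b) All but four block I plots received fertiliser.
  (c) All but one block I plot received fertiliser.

|A| = 17, |A ∩ B| = 13, |A ∖ B| = 4.
(a) |A ∖ B| = 2: fails.
(b) |A ∖ B| = 4: holds.
(c) |A ∖ B| = 1: fails.

(b)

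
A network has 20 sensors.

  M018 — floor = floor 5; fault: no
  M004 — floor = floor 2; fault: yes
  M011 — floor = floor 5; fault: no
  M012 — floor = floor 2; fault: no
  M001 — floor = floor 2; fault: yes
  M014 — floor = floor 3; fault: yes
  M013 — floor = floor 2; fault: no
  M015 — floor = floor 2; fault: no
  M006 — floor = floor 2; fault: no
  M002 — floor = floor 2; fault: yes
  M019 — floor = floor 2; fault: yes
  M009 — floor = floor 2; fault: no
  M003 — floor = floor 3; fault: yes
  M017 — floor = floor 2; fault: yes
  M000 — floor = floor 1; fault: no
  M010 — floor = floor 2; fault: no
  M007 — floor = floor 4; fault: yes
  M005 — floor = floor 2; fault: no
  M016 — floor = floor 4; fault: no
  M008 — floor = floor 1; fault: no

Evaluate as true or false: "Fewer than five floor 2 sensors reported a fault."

False

The determiner here denotes the relation: |A ∩ B| < 5.
A (the restrictor) = {M004, M012, M001, M013, M015, M006, M002, M019, M009, M017, M010, M005}, |A| = 12.
A ∩ B = {M004, M001, M002, M019, M017}, so |A ∩ B| = 5.
|A ∩ B| = 5, so the statement is false.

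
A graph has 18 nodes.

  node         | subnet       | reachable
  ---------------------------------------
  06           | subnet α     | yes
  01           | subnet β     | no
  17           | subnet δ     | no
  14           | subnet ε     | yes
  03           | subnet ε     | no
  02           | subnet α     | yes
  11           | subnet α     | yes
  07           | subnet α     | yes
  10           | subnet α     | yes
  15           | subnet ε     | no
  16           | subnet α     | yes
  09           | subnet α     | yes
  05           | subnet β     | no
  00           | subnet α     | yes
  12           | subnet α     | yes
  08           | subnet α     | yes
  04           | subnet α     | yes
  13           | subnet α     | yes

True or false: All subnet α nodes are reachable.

The determiner here denotes the relation: A ⊆ B, i.e. every element of A is in B (|A ∖ B| = 0).
A (the restrictor) = {06, 02, 11, 07, 10, 16, 09, 00, 12, 08, 04, 13}, |A| = 12.
A ∖ B = {}, so |A ∖ B| = 0.
So the statement is true.

True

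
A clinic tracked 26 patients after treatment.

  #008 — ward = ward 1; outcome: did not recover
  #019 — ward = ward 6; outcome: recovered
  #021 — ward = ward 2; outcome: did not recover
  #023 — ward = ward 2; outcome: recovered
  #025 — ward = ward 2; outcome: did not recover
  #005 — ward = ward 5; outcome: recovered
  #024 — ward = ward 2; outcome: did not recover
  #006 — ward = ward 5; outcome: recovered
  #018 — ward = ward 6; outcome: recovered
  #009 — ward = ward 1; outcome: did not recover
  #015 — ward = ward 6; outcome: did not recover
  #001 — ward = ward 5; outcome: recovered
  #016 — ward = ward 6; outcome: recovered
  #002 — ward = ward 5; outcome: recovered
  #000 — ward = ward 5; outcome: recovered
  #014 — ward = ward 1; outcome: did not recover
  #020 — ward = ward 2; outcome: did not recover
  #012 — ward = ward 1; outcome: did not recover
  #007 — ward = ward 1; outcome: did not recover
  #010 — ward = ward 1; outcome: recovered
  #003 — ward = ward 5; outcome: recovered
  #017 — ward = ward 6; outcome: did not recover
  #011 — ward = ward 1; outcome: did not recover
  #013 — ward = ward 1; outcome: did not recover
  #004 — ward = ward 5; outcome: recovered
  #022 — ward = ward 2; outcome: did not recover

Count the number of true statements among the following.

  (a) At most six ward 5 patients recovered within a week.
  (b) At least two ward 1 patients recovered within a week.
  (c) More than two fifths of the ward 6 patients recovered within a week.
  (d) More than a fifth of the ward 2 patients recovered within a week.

(a) ward 5: |A| = 7, |A ∩ B| = 7; needs |A ∩ B| ≤ 6 — false.
(b) ward 1: |A| = 8, |A ∩ B| = 1; needs |A ∩ B| ≥ 2 — false.
(c) ward 6: |A| = 5, |A ∩ B| = 3; needs |A ∩ B| / |A| > 2/5 — true.
(d) ward 2: |A| = 6, |A ∩ B| = 1; needs |A ∩ B| / |A| > 1/5 — false.

1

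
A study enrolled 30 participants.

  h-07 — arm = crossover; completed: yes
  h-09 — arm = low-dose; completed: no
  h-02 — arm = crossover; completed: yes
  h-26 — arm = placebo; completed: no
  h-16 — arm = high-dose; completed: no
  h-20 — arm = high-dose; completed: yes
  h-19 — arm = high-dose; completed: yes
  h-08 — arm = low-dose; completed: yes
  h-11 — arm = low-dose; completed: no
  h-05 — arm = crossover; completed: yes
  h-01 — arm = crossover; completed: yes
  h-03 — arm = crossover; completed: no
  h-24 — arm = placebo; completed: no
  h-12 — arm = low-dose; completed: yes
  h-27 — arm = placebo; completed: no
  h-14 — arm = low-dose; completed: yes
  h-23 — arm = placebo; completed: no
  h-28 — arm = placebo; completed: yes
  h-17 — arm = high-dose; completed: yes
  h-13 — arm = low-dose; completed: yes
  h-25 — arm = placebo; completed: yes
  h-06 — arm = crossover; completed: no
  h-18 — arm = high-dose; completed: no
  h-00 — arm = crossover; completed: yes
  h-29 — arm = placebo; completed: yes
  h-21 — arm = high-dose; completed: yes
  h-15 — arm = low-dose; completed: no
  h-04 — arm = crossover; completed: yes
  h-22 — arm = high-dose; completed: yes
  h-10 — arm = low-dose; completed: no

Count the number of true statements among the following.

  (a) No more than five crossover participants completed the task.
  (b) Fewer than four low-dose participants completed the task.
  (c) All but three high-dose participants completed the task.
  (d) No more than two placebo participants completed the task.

0

(a) crossover: |A| = 8, |A ∩ B| = 6; needs |A ∩ B| ≤ 5 — false.
(b) low-dose: |A| = 8, |A ∩ B| = 4; needs |A ∩ B| < 4 — false.
(c) high-dose: |A| = 7, |A ∩ B| = 5; needs |A ∖ B| = 3 — false.
(d) placebo: |A| = 7, |A ∩ B| = 3; needs |A ∩ B| ≤ 2 — false.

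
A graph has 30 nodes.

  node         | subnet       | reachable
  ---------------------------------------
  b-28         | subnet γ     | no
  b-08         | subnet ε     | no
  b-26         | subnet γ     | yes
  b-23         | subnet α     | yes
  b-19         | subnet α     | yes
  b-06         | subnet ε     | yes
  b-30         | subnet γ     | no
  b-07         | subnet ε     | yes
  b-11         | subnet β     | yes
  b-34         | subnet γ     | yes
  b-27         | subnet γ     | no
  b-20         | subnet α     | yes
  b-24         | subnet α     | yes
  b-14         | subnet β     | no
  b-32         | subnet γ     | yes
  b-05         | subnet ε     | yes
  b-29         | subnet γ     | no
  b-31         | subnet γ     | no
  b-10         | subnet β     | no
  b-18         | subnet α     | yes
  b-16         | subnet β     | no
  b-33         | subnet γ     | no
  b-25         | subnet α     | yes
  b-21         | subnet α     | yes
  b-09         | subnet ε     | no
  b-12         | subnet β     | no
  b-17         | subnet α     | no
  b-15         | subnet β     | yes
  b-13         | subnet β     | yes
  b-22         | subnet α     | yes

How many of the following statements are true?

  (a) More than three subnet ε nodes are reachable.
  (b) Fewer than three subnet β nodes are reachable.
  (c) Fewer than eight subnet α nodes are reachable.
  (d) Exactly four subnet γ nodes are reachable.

(a) subnet ε: |A| = 5, |A ∩ B| = 3; needs |A ∩ B| > 3 — false.
(b) subnet β: |A| = 7, |A ∩ B| = 3; needs |A ∩ B| < 3 — false.
(c) subnet α: |A| = 9, |A ∩ B| = 8; needs |A ∩ B| < 8 — false.
(d) subnet γ: |A| = 9, |A ∩ B| = 3; needs |A ∩ B| = 4 — false.

0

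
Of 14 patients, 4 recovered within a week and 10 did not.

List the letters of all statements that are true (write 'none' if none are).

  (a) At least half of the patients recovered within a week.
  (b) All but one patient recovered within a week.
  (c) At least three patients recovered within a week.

|A| = 14, |A ∩ B| = 4, |A ∖ B| = 10.
(a) |A ∩ B| ≥ |A ∖ B|: fails.
(b) |A ∖ B| = 1: fails.
(c) |A ∩ B| ≥ 3: holds.

(c)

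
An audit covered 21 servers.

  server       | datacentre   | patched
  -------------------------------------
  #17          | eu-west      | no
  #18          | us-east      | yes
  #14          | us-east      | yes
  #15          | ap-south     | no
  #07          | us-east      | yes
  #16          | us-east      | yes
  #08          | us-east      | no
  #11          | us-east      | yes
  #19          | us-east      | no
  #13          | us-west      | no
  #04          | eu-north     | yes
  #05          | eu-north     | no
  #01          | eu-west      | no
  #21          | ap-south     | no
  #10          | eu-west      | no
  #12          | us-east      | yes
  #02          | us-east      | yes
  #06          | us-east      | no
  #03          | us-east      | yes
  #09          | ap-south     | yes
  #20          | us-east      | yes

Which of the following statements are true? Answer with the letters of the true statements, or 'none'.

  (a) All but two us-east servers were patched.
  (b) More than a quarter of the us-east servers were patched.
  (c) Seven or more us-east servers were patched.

|A| = 12, |A ∩ B| = 9, |A ∖ B| = 3.
(a) |A ∖ B| = 2: fails.
(b) |A ∩ B| / |A| > 1/4: holds.
(c) |A ∩ B| ≥ 7: holds.

(b), (c)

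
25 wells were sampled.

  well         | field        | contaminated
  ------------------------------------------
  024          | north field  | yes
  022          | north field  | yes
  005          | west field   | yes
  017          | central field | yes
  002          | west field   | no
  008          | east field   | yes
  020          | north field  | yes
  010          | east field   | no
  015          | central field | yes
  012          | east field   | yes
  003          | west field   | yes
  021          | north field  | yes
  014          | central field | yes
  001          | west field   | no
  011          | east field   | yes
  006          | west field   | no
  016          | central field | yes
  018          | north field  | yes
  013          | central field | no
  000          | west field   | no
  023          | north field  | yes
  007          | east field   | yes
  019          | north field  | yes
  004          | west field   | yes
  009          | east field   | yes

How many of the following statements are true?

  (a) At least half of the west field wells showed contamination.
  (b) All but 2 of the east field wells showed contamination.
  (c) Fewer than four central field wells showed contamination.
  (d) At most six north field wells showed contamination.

(a) west field: |A| = 7, |A ∩ B| = 3; needs |A ∩ B| ≥ |A ∖ B| — false.
(b) east field: |A| = 6, |A ∩ B| = 5; needs |A ∖ B| = 2 — false.
(c) central field: |A| = 5, |A ∩ B| = 4; needs |A ∩ B| < 4 — false.
(d) north field: |A| = 7, |A ∩ B| = 7; needs |A ∩ B| ≤ 6 — false.

0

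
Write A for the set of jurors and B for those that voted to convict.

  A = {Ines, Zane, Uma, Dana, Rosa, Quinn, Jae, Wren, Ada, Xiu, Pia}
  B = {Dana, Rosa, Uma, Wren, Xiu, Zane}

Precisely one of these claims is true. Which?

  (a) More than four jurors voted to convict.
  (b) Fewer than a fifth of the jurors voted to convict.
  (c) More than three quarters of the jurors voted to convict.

|A| = 11, |A ∩ B| = 6, |A ∖ B| = 5.
(a) requires |A ∩ B| > 4: true.
(b) requires |A ∩ B| / |A| < 1/5: false.
(c) requires |A ∩ B| / |A| > 3/4: false.

(a)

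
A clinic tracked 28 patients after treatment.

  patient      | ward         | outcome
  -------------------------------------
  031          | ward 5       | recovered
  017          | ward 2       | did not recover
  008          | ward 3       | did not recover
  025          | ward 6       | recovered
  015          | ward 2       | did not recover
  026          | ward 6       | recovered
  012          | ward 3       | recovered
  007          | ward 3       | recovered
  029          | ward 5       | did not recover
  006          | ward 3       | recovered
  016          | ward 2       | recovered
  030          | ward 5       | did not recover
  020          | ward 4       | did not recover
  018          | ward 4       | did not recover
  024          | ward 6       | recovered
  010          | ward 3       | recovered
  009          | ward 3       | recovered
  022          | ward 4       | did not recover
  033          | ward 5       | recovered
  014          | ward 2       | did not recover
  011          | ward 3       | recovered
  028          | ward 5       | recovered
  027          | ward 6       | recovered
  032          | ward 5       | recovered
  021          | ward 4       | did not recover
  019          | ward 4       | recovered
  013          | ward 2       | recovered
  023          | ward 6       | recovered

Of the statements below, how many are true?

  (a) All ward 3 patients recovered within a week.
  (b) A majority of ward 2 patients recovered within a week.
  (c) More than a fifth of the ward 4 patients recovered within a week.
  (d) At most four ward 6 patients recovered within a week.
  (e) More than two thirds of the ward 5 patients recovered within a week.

0

(a) ward 3: |A| = 7, |A ∩ B| = 6; needs A ⊆ B, i.e. every element of A is in B (|A ∖ B| = 0) — false.
(b) ward 2: |A| = 5, |A ∩ B| = 2; needs |A ∩ B| > |A ∖ B| — false.
(c) ward 4: |A| = 5, |A ∩ B| = 1; needs |A ∩ B| / |A| > 1/5 — false.
(d) ward 6: |A| = 5, |A ∩ B| = 5; needs |A ∩ B| ≤ 4 — false.
(e) ward 5: |A| = 6, |A ∩ B| = 4; needs |A ∩ B| / |A| > 2/3 — false.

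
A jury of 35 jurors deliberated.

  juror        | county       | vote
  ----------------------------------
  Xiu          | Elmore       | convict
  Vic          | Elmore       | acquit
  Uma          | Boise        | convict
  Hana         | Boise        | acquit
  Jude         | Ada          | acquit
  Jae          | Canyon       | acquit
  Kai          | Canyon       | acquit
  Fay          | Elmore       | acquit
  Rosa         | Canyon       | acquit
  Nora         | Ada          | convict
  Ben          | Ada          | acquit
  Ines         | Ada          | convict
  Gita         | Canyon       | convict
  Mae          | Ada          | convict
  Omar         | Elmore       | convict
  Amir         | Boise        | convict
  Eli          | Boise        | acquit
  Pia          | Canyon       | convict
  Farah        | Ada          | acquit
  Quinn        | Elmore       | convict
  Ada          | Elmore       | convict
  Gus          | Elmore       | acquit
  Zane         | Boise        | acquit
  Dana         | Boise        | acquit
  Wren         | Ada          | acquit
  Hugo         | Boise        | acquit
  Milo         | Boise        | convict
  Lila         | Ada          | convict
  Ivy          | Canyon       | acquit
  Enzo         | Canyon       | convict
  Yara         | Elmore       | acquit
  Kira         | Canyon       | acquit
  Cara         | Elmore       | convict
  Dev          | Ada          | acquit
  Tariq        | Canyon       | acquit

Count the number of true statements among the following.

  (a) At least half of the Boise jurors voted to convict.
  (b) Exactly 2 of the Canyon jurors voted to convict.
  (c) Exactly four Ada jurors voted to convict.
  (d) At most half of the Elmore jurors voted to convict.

(a) Boise: |A| = 8, |A ∩ B| = 3; needs |A ∩ B| ≥ |A ∖ B| — false.
(b) Canyon: |A| = 9, |A ∩ B| = 3; needs |A ∩ B| = 2 — false.
(c) Ada: |A| = 9, |A ∩ B| = 4; needs |A ∩ B| = 4 — true.
(d) Elmore: |A| = 9, |A ∩ B| = 5; needs |A ∩ B| ≤ |A ∖ B| — false.

1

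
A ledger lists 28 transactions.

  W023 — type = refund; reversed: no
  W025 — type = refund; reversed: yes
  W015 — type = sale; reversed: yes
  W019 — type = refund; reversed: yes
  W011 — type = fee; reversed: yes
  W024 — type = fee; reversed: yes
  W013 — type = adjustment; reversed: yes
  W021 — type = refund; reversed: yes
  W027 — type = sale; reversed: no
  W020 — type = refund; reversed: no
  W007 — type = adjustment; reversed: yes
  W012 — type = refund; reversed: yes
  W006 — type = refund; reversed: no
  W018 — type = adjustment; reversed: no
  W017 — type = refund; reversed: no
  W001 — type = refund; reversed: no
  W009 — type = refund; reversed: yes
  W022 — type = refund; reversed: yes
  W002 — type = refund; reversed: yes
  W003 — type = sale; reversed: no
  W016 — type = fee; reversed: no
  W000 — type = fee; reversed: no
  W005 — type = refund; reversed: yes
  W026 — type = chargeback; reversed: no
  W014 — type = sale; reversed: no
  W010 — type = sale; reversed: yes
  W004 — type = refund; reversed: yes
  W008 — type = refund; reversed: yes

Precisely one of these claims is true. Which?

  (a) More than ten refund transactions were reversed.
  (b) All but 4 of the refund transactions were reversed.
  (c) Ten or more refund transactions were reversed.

|A| = 15, |A ∩ B| = 10, |A ∖ B| = 5.
(a) requires |A ∩ B| > 10: false.
(b) requires |A ∖ B| = 4: false.
(c) requires |A ∩ B| ≥ 10: true.

(c)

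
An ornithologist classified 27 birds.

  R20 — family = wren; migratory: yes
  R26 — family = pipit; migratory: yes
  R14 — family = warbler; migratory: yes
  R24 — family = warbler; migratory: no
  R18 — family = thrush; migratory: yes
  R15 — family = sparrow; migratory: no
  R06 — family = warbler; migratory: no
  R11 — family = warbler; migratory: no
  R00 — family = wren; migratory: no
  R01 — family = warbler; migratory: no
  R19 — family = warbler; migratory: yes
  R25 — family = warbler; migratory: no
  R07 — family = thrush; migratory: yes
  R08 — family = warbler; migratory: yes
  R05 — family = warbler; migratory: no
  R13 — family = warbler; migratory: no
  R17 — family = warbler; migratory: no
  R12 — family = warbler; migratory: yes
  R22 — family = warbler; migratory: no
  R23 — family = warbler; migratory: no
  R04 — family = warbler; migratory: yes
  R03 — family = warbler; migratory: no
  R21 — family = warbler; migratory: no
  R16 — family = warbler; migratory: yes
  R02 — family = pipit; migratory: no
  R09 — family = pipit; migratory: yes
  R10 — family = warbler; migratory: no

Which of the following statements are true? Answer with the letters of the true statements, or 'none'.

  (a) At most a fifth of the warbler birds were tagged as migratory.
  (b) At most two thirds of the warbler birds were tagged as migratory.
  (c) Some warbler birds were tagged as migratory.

(b), (c)

|A| = 19, |A ∩ B| = 6, |A ∖ B| = 13.
(a) |A ∩ B| / |A| ≤ 1/5: fails.
(b) |A ∩ B| / |A| ≤ 2/3: holds.
(c) A ∩ B ≠ ∅ (|A ∩ B| ≥ 1): holds.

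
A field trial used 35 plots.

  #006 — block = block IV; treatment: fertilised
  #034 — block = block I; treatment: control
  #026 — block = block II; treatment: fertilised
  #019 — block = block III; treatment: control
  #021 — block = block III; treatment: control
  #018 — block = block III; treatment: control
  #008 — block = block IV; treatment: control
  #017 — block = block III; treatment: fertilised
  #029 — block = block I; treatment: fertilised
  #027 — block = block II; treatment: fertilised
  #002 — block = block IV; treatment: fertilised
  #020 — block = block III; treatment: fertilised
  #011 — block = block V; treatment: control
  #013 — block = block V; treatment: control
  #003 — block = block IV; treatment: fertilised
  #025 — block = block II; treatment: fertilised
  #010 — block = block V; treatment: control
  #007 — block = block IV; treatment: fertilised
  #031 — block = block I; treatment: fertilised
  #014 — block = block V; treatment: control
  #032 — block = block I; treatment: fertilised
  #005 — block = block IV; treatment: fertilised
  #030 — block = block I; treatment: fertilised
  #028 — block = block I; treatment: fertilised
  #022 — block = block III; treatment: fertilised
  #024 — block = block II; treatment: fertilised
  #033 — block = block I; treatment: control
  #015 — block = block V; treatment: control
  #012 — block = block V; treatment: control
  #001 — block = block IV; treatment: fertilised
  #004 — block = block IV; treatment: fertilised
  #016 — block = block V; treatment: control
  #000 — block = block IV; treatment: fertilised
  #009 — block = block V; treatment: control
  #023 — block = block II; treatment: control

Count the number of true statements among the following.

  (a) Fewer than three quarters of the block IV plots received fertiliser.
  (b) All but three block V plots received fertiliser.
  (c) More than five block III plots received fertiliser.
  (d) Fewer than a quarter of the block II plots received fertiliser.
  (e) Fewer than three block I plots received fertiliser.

(a) block IV: |A| = 9, |A ∩ B| = 8; needs |A ∩ B| / |A| < 3/4 — false.
(b) block V: |A| = 8, |A ∩ B| = 0; needs |A ∖ B| = 3 — false.
(c) block III: |A| = 6, |A ∩ B| = 3; needs |A ∩ B| > 5 — false.
(d) block II: |A| = 5, |A ∩ B| = 4; needs |A ∩ B| / |A| < 1/4 — false.
(e) block I: |A| = 7, |A ∩ B| = 5; needs |A ∩ B| < 3 — false.

0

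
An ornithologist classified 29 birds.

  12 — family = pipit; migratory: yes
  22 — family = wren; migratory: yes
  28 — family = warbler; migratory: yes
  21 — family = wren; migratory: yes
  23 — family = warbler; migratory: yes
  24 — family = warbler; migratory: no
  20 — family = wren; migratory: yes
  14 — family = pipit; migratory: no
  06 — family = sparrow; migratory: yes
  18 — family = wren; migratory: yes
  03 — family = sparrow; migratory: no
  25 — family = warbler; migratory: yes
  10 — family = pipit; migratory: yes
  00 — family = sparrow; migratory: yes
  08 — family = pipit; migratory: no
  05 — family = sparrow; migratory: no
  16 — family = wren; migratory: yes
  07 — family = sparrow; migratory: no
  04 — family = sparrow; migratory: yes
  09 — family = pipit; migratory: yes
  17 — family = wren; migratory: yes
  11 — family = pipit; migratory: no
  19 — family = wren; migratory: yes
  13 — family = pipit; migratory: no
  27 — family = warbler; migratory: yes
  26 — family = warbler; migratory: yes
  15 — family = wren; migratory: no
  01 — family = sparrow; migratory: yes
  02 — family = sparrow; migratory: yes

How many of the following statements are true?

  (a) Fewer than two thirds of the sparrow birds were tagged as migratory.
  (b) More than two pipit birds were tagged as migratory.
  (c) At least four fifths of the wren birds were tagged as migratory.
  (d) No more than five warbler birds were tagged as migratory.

(a) sparrow: |A| = 8, |A ∩ B| = 5; needs |A ∩ B| / |A| < 2/3 — true.
(b) pipit: |A| = 7, |A ∩ B| = 3; needs |A ∩ B| > 2 — true.
(c) wren: |A| = 8, |A ∩ B| = 7; needs |A ∩ B| / |A| ≥ 4/5 — true.
(d) warbler: |A| = 6, |A ∩ B| = 5; needs |A ∩ B| ≤ 5 — true.

4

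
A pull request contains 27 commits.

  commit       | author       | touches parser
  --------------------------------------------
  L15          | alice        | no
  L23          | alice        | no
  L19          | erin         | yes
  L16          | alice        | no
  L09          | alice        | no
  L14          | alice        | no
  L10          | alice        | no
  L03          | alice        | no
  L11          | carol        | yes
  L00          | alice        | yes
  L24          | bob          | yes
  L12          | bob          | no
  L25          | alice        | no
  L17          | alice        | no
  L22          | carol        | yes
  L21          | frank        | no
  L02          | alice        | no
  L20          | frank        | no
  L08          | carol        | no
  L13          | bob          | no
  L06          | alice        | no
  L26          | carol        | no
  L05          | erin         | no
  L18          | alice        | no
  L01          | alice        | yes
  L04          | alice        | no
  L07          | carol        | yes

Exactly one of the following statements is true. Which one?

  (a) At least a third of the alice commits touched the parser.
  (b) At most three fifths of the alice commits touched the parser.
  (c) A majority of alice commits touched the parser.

|A| = 15, |A ∩ B| = 2, |A ∖ B| = 13.
(a) requires |A ∩ B| / |A| ≥ 1/3: false.
(b) requires |A ∩ B| / |A| ≤ 3/5: true.
(c) requires |A ∩ B| > |A ∖ B|: false.

(b)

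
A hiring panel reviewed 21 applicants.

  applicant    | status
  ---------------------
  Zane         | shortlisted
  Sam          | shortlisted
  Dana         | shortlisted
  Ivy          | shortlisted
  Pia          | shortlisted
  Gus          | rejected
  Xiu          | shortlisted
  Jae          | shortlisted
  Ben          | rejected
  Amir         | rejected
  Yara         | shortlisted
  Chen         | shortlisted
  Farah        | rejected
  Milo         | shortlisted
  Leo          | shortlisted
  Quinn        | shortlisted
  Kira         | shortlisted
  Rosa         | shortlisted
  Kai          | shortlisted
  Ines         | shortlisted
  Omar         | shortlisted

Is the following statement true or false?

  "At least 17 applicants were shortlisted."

True

Truth condition: |A ∩ B| ≥ 17.
|A| = 21, |A ∩ B| = 17, |A ∖ B| = 4.
|A ∩ B| = 17, so the statement is true.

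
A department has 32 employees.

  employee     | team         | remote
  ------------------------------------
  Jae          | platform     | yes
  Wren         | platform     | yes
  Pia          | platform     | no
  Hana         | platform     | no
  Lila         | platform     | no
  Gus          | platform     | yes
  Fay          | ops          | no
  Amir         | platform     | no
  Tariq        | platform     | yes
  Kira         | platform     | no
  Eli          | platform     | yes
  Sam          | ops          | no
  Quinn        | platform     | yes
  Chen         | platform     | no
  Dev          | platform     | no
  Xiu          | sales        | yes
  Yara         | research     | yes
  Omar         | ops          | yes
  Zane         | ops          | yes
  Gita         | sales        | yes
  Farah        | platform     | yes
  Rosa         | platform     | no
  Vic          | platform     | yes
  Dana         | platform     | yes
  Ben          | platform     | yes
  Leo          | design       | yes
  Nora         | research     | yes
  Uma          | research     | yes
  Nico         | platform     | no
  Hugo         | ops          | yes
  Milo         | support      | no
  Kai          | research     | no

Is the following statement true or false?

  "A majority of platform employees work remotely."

Truth condition: |A ∩ B| > |A ∖ B|.
|A| = 19, |A ∩ B| = 10, |A ∖ B| = 9.
10 > 9, so the statement is true.

True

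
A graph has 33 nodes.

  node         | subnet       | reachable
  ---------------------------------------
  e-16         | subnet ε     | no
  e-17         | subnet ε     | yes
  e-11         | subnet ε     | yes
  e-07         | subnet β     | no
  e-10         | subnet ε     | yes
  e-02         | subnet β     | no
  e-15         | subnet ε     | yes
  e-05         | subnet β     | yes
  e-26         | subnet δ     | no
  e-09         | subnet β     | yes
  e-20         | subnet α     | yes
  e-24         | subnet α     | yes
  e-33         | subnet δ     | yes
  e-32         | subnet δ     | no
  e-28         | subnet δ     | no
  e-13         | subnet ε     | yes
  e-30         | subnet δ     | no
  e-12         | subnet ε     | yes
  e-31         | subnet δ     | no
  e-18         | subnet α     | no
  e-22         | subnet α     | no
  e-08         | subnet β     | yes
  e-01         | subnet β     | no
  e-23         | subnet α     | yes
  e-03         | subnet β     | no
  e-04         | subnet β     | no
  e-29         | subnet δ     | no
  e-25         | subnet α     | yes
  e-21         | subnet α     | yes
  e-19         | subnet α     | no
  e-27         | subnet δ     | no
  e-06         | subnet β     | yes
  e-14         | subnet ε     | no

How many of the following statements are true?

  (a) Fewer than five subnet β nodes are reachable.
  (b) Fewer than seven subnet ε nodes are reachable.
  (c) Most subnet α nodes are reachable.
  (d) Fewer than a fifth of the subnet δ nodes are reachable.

(a) subnet β: |A| = 9, |A ∩ B| = 4; needs |A ∩ B| < 5 — true.
(b) subnet ε: |A| = 8, |A ∩ B| = 6; needs |A ∩ B| < 7 — true.
(c) subnet α: |A| = 8, |A ∩ B| = 5; needs |A ∩ B| > |A ∖ B| — true.
(d) subnet δ: |A| = 8, |A ∩ B| = 1; needs |A ∩ B| / |A| < 1/5 — true.

4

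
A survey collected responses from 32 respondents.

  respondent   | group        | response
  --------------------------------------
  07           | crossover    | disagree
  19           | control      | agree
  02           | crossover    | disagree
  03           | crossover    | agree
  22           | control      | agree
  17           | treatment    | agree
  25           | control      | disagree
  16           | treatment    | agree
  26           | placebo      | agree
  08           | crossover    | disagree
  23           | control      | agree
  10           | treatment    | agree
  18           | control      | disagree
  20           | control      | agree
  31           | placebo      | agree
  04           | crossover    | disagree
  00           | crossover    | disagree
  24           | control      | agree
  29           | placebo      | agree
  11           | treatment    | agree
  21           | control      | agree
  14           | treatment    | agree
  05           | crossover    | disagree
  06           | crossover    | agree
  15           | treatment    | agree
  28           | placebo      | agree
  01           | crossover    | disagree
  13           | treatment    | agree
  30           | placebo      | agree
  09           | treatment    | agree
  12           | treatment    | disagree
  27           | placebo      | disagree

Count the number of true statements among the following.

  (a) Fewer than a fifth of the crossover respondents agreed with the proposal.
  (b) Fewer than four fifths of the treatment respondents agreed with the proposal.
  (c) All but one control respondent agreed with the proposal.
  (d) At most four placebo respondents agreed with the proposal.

(a) crossover: |A| = 9, |A ∩ B| = 2; needs |A ∩ B| / |A| < 1/5 — false.
(b) treatment: |A| = 9, |A ∩ B| = 8; needs |A ∩ B| / |A| < 4/5 — false.
(c) control: |A| = 8, |A ∩ B| = 6; needs |A ∖ B| = 1 — false.
(d) placebo: |A| = 6, |A ∩ B| = 5; needs |A ∩ B| ≤ 4 — false.

0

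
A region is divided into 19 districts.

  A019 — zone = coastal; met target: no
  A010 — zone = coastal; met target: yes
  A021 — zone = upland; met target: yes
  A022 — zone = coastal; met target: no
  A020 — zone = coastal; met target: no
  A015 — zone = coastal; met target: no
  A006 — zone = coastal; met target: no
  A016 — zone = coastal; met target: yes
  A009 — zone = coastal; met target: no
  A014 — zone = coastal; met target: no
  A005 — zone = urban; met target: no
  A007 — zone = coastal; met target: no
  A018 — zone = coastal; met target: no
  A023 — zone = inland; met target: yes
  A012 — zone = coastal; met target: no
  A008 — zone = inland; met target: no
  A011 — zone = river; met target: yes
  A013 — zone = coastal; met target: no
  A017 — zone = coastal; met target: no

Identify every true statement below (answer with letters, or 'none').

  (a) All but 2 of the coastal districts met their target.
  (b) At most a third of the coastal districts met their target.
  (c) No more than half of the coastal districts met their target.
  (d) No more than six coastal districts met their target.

|A| = 14, |A ∩ B| = 2, |A ∖ B| = 12.
(a) |A ∖ B| = 2: fails.
(b) |A ∩ B| / |A| ≤ 1/3: holds.
(c) |A ∩ B| ≤ |A ∖ B|: holds.
(d) |A ∩ B| ≤ 6: holds.

(b), (c), (d)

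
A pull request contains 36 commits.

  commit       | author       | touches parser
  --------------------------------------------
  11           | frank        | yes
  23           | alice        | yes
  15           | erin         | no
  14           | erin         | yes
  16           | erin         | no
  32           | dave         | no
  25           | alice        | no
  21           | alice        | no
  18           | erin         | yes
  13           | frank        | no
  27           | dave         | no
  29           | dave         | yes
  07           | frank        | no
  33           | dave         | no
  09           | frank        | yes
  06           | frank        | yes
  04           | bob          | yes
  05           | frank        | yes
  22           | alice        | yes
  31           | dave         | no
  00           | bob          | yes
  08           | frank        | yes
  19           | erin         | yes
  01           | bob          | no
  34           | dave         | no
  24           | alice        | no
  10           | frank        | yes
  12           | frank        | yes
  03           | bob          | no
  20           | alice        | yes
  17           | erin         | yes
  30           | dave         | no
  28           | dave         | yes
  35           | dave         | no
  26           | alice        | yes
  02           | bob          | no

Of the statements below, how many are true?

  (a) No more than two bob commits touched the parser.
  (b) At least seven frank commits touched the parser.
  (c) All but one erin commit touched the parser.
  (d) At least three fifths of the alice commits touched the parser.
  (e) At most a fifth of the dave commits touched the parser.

2

(a) bob: |A| = 5, |A ∩ B| = 2; needs |A ∩ B| ≤ 2 — true.
(b) frank: |A| = 9, |A ∩ B| = 7; needs |A ∩ B| ≥ 7 — true.
(c) erin: |A| = 6, |A ∩ B| = 4; needs |A ∖ B| = 1 — false.
(d) alice: |A| = 7, |A ∩ B| = 4; needs |A ∩ B| / |A| ≥ 3/5 — false.
(e) dave: |A| = 9, |A ∩ B| = 2; needs |A ∩ B| / |A| ≤ 1/5 — false.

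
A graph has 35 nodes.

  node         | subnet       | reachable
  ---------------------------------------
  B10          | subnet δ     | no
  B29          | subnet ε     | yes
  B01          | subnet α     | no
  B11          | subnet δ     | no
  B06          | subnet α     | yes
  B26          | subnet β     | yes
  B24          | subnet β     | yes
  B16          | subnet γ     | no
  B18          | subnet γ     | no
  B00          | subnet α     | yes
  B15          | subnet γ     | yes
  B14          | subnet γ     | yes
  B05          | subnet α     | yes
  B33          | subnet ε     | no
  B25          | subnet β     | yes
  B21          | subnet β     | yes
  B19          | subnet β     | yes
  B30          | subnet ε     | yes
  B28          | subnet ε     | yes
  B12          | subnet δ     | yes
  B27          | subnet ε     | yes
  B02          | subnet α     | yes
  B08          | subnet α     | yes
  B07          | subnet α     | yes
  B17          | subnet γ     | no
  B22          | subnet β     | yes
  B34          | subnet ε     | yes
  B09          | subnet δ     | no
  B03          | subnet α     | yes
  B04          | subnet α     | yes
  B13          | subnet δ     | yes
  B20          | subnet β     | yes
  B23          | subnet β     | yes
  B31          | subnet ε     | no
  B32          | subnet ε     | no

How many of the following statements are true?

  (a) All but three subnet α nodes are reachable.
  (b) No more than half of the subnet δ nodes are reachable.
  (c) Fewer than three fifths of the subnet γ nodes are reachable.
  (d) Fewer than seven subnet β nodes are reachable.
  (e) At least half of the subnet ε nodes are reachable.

3

(a) subnet α: |A| = 9, |A ∩ B| = 8; needs |A ∖ B| = 3 — false.
(b) subnet δ: |A| = 5, |A ∩ B| = 2; needs |A ∩ B| ≤ |A ∖ B| — true.
(c) subnet γ: |A| = 5, |A ∩ B| = 2; needs |A ∩ B| / |A| < 3/5 — true.
(d) subnet β: |A| = 8, |A ∩ B| = 8; needs |A ∩ B| < 7 — false.
(e) subnet ε: |A| = 8, |A ∩ B| = 5; needs |A ∩ B| ≥ |A ∖ B| — true.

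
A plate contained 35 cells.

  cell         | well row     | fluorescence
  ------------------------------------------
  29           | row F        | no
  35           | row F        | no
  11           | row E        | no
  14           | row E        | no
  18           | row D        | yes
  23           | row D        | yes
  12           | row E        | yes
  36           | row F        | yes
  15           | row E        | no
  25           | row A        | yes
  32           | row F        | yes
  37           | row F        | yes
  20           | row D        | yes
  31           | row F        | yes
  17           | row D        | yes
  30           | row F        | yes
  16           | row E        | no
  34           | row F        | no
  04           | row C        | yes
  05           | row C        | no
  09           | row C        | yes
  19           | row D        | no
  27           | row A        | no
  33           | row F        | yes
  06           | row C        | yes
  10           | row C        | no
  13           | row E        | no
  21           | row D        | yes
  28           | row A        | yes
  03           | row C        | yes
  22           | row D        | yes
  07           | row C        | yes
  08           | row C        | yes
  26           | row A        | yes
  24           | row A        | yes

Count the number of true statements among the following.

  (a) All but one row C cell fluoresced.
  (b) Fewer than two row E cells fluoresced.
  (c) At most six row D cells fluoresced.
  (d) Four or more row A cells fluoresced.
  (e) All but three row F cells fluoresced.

4

(a) row C: |A| = 8, |A ∩ B| = 6; needs |A ∖ B| = 1 — false.
(b) row E: |A| = 6, |A ∩ B| = 1; needs |A ∩ B| < 2 — true.
(c) row D: |A| = 7, |A ∩ B| = 6; needs |A ∩ B| ≤ 6 — true.
(d) row A: |A| = 5, |A ∩ B| = 4; needs |A ∩ B| ≥ 4 — true.
(e) row F: |A| = 9, |A ∩ B| = 6; needs |A ∖ B| = 3 — true.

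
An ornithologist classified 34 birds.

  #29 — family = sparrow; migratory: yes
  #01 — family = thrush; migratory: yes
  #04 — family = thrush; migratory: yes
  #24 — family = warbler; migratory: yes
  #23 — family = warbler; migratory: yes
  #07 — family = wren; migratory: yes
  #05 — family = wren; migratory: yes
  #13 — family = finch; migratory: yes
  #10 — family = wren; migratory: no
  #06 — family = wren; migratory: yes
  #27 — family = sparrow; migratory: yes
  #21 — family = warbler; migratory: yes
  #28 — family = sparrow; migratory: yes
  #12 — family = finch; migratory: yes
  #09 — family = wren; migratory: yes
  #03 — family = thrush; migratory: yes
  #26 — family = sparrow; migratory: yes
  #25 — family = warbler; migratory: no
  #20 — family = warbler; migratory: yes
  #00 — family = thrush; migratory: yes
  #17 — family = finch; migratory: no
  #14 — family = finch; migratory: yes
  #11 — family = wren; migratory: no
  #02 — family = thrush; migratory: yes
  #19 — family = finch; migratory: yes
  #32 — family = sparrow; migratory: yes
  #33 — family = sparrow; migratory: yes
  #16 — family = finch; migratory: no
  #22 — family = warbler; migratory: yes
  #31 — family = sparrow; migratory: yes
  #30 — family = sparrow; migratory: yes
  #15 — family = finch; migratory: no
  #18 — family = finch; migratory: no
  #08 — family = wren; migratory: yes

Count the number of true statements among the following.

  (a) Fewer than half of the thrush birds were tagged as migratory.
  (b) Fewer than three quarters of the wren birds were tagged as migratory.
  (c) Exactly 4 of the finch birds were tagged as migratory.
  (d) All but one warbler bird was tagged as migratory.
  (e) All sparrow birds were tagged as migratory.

4

(a) thrush: |A| = 5, |A ∩ B| = 5; needs |A ∩ B| < |A ∖ B| — false.
(b) wren: |A| = 7, |A ∩ B| = 5; needs |A ∩ B| / |A| < 3/4 — true.
(c) finch: |A| = 8, |A ∩ B| = 4; needs |A ∩ B| = 4 — true.
(d) warbler: |A| = 6, |A ∩ B| = 5; needs |A ∖ B| = 1 — true.
(e) sparrow: |A| = 8, |A ∩ B| = 8; needs A ⊆ B, i.e. every element of A is in B (|A ∖ B| = 0) — true.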